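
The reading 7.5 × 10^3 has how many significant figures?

7.5 × 10^3: in scientific notation every digit of the coefficient is significant.

2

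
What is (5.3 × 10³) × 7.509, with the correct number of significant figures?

(5.3 × 10³) × 7.509 = 39797.7
Multiplication/division keeps the fewest significant figures: 5.3 × 10³ → 2 s.f., 7.509 → 4 s.f.; limit is 2.
Rounded to 2 significant figures: 4.0 × 10⁴.

4.0 × 10⁴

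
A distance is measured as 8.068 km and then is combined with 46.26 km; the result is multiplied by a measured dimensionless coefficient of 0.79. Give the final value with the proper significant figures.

43 km

8.068 km + 46.26 km = 54.328 km; the sum is limited to 2 decimal places (4 s.f.).
Carrying full precision, 54.328 × 0.79 = 42.91912 km; 0.79 has 2 s.f., so the result keeps min(4, 2) = 2 s.f.
Rounded to 2 significant figures: 43 km.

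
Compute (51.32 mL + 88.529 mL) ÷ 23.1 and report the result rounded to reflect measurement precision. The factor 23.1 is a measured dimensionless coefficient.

51.32 mL + 88.529 mL = 139.849 mL; the sum is limited to 2 decimal places (5 s.f.).
Carrying full precision, 139.849 ÷ 23.1 = 6.05406926407… mL; 23.1 has 3 s.f., so the result keeps min(5, 3) = 3 s.f.
Rounded to 3 significant figures: 6.05 mL.

6.05 mL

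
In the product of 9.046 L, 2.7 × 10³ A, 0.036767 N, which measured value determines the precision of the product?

2.7 × 10³ A

9.046 L → 4 s.f.; 2.7 × 10³ A → 2 s.f.; 0.036767 N → 5 s.f.
The fewest is 2 significant figures, from 2.7 × 10³ A.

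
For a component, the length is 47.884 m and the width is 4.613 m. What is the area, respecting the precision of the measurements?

area = 47.884 m × 4.613 m = 220.888892 m².
47.884 has 5 significant figures; 4.613 has 4.
Division/multiplication keeps the fewest: 4 significant figures.
Rounded: 220.9 m².

220.9 m²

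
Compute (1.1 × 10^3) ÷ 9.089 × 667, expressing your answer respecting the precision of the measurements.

(1.1 × 10^3) ÷ 9.089 × 667 = 80723.9520299…
Multiplication/division keeps the fewest significant figures: 1.1 × 10^3 → 2 s.f., 9.089 → 4 s.f., 667 → 3 s.f.; limit is 2.
Rounded to 2 significant figures: 8.1 × 10^4.

8.1 × 10^4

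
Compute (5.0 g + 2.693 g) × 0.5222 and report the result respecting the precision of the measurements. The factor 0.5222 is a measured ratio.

5.0 g + 2.693 g = 7.693 g; the sum is limited to 1 decimal place (2 s.f.).
Carrying full precision, 7.693 × 0.5222 = 4.0172846 g; 0.5222 has 4 s.f., so the result keeps min(2, 4) = 2 s.f.
Rounded to 2 significant figures: 4.0 g.

4.0 g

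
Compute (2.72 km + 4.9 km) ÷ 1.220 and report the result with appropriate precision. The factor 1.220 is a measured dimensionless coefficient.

6.2 km

2.72 km + 4.9 km = 7.62 km; the sum is limited to 1 decimal place (2 s.f.).
Carrying full precision, 7.62 ÷ 1.220 = 6.24590163934… km; 1.220 has 4 s.f., so the result keeps min(2, 4) = 2 s.f.
Rounded to 2 significant figures: 6.2 km.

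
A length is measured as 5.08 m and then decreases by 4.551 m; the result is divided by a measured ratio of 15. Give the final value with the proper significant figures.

0.035 m

5.08 m − 4.551 m = 0.529 m; the difference is limited to 2 decimal places (2 s.f.).
Carrying full precision, 0.529 ÷ 15 = 0.0352666666667… m; 15 has 2 s.f., so the result keeps min(2, 2) = 2 s.f.
Rounded to 2 significant figures: 0.035 m.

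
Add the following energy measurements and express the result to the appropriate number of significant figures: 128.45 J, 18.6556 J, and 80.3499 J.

128.45 J + 18.6556 J + 80.3499 J = 227.4555 J.
Addition/subtraction keeps the fewest decimal places: 128.45 → 2 decimal places, 18.6556 → 4 decimal places, 80.3499 → 4 decimal places; limit is 2.
Rounded to 2 decimal places: 2.2746 × 10² J.

2.2746 × 10² J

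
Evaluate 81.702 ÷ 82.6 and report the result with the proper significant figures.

0.989

81.702 ÷ 82.6 = 0.989128329298…
Multiplication/division keeps the fewest significant figures: 81.702 → 5 s.f., 82.6 → 3 s.f.; limit is 3.
Rounded to 3 significant figures: 0.989.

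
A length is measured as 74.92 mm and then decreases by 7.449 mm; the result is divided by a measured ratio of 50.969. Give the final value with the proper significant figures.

74.92 mm − 7.449 mm = 67.471 mm; the difference is limited to 2 decimal places (4 s.f.).
Carrying full precision, 67.471 ÷ 50.969 = 1.32376542604… mm; 50.969 has 5 s.f., so the result keeps min(4, 5) = 4 s.f.
Rounded to 4 significant figures: 1.324 mm.

1.324 mm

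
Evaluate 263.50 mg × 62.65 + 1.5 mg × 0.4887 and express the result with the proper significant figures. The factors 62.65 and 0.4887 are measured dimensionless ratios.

263.50 × 62.65 = 16508.275 → 1.651 × 10⁴ mg (4 s.f., last digit at the 10^1 place).
1.5 × 0.4887 = 0.73305 → 0.73 mg (2 s.f., last digit at the 10^-2 place).
Sum: 16509.00805 mg; keep the coarser place, 10^1.
Result: 1.651 × 10⁴ mg.

1.651 × 10⁴ mg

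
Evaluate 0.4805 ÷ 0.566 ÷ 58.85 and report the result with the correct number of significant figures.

0.4805 ÷ 0.566 ÷ 58.85 = 0.0144254873293…
Multiplication/division keeps the fewest significant figures: 0.4805 → 4 s.f., 0.566 → 3 s.f., 58.85 → 4 s.f.; limit is 3.
Rounded to 3 significant figures: 0.0144.

0.0144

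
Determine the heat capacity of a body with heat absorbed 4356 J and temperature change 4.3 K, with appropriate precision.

heat capacity = 4356 J ÷ 4.3 K = 1013.02325581… J/K.
4356 has 4 significant figures; 4.3 has 2.
Division/multiplication keeps the fewest: 2 significant figures.
Rounded: 1.0 × 10^3 J/K.

1.0 × 10^3 J/K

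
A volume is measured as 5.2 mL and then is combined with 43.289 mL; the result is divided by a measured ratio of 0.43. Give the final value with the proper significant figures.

1.1 × 10² mL

5.2 mL + 43.289 mL = 48.489 mL; the sum is limited to 1 decimal place (3 s.f.).
Carrying full precision, 48.489 ÷ 0.43 = 112.765116279… mL; 0.43 has 2 s.f., so the result keeps min(3, 2) = 2 s.f.
Rounded to 2 significant figures: 1.1 × 10² mL.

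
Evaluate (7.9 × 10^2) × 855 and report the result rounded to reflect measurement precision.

6.8 × 10^5

(7.9 × 10^2) × 855 = 675450
Multiplication/division keeps the fewest significant figures: 7.9 × 10^2 → 2 s.f., 855 → 3 s.f.; limit is 2.
Rounded to 2 significant figures: 6.8 × 10^5.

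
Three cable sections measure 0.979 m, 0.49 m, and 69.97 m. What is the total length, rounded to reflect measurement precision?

71.44 m

0.979 m + 0.49 m + 69.97 m = 71.439 m.
Addition/subtraction keeps the fewest decimal places: 0.979 → 3 decimal places, 0.49 → 2 decimal places, 69.97 → 2 decimal places; limit is 2.
Rounded to 2 decimal places: 71.44 m.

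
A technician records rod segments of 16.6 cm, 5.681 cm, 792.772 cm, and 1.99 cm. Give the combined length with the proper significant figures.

8.170 × 10^2 cm

16.6 cm + 5.681 cm + 792.772 cm + 1.99 cm = 817.043 cm.
Addition/subtraction keeps the fewest decimal places: 16.6 → 1 decimal place, 5.681 → 3 decimal places, 792.772 → 3 decimal places, 1.99 → 2 decimal places; limit is 1.
Rounded to 1 decimal place: 8.170 × 10^2 cm.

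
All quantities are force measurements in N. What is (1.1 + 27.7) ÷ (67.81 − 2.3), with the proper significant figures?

0.440

1.1 + 27.7 = 28.8, limited to 1 d.p. → 3 s.f.; 67.81 − 2.3 = 65.51, limited to 1 d.p. → 3 s.f.
Carrying full precision, 28.8 ÷ 65.51 = 0.43962753778…; keep min(3, 3) = 3 s.f.
Rounded to 3 significant figures: 0.440.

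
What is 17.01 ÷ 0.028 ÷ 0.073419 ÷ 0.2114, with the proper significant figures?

3.9 × 10⁴

17.01 ÷ 0.028 ÷ 0.073419 ÷ 0.2114 = 39141.0826698…
Multiplication/division keeps the fewest significant figures: 17.01 → 4 s.f., 0.028 → 2 s.f., 0.073419 → 5 s.f., 0.2114 → 4 s.f.; limit is 2.
Rounded to 2 significant figures: 3.9 × 10⁴.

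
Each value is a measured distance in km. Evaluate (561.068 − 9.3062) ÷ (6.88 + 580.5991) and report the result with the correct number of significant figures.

561.068 − 9.3062 = 551.7618, limited to 3 d.p. → 6 s.f.; 6.88 + 580.5991 = 587.4791, limited to 2 d.p. → 5 s.f.
Carrying full precision, 551.7618 ÷ 587.4791 = 0.939202432904…; keep min(6, 5) = 5 s.f.
Rounded to 5 significant figures: 9.3920 × 10⁻¹.

9.3920 × 10⁻¹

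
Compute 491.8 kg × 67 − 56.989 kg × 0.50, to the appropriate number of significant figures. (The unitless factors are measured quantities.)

491.8 × 67 = 32950.6 → 3.3 × 10⁴ kg (2 s.f., last digit at the 10^3 place).
56.989 × 0.50 = 28.4945 → 28 kg (2 s.f., last digit at the 10^0 place).
Difference: 32922.1055 kg; keep the coarser place, 10^3.
Result: 3.3 × 10⁴ kg.

3.3 × 10⁴ kg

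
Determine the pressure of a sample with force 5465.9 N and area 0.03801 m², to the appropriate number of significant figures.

1.438 × 10^5 Pa

pressure = 5465.9 N ÷ 0.03801 m² = 143801.63115… Pa.
5465.9 has 5 significant figures; 0.03801 has 4.
Division/multiplication keeps the fewest: 4 significant figures.
Rounded: 1.438 × 10^5 Pa.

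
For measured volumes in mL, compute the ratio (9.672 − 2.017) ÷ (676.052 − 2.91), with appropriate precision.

0.01137

9.672 − 2.017 = 7.655, limited to 3 d.p. → 4 s.f.; 676.052 − 2.91 = 673.142, limited to 2 d.p. → 5 s.f.
Carrying full precision, 7.655 ÷ 673.142 = 0.011372043343…; keep min(4, 5) = 4 s.f.
Rounded to 4 significant figures: 0.01137.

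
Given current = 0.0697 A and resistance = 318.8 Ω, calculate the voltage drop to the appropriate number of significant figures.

22.2 V

voltage drop = 0.0697 A × 318.8 Ω = 22.22036 V.
0.0697 has 3 significant figures; 318.8 has 4.
Division/multiplication keeps the fewest: 3 significant figures.
Rounded: 22.2 V.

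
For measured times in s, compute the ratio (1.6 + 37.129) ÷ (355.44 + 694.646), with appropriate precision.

0.0369

1.6 + 37.129 = 38.729, limited to 1 d.p. → 3 s.f.; 355.44 + 694.646 = 1050.086, limited to 2 d.p. → 6 s.f.
Carrying full precision, 38.729 ÷ 1050.086 = 0.0368817411145…; keep min(3, 6) = 3 s.f.
Rounded to 3 significant figures: 0.0369.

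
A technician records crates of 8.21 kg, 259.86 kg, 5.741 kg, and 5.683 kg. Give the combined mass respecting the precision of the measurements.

279.49 kg

8.21 kg + 259.86 kg + 5.741 kg + 5.683 kg = 279.494 kg.
Addition/subtraction keeps the fewest decimal places: 8.21 → 2 decimal places, 259.86 → 2 decimal places, 5.741 → 3 decimal places, 5.683 → 3 decimal places; limit is 2.
Rounded to 2 decimal places: 279.49 kg.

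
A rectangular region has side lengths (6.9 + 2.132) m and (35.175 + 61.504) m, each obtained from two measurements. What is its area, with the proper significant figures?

6.9 + 2.132 = 9.032, limited to 1 d.p. → 2 s.f.; 35.175 + 61.504 = 96.679, limited to 3 d.p. → 5 s.f.
Carrying full precision, 9.032 × 96.679 = 873.204728; keep min(2, 5) = 2 s.f.
Rounded to 2 significant figures: 8.7 × 10² m².

8.7 × 10² m²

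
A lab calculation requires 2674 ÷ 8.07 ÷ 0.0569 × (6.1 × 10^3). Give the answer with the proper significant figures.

2674 ÷ 8.07 ÷ 0.0569 × (6.1 × 10^3) = 35522656.5443…
Multiplication/division keeps the fewest significant figures: 2674 → 4 s.f., 8.07 → 3 s.f., 0.0569 → 3 s.f., 6.1 × 10^3 → 2 s.f.; limit is 2.
Rounded to 2 significant figures: 3.6 × 10^7.

3.6 × 10^7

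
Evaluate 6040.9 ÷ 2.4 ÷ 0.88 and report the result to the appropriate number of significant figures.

2.9 × 10^3

6040.9 ÷ 2.4 ÷ 0.88 = 2860.27462121…
Multiplication/division keeps the fewest significant figures: 6040.9 → 5 s.f., 2.4 → 2 s.f., 0.88 → 2 s.f.; limit is 2.
Rounded to 2 significant figures: 2.9 × 10^3.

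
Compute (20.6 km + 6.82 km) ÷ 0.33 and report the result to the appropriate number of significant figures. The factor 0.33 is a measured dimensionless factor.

20.6 km + 6.82 km = 27.42 km; the sum is limited to 1 decimal place (3 s.f.).
Carrying full precision, 27.42 ÷ 0.33 = 83.0909090909… km; 0.33 has 2 s.f., so the result keeps min(3, 2) = 2 s.f.
Rounded to 2 significant figures: 83 km.

83 km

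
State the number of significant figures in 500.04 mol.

500.04: zeros between nonzero digits are significant.

5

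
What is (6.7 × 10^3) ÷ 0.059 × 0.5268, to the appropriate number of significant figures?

(6.7 × 10^3) ÷ 0.059 × 0.5268 = 59823.0508475…
Multiplication/division keeps the fewest significant figures: 6.7 × 10^3 → 2 s.f., 0.059 → 2 s.f., 0.5268 → 4 s.f.; limit is 2.
Rounded to 2 significant figures: 6.0 × 10^4.

6.0 × 10^4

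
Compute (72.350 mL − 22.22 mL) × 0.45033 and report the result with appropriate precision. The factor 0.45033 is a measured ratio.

72.350 mL − 22.22 mL = 50.130 mL; the difference is limited to 2 decimal places (4 s.f.).
Carrying full precision, 50.130 × 0.45033 = 22.5750429 mL; 0.45033 has 5 s.f., so the result keeps min(4, 5) = 4 s.f.
Rounded to 4 significant figures: 22.58 mL.

22.58 mL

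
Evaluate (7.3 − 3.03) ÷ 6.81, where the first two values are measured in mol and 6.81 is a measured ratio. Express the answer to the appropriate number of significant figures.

7.3 mol − 3.03 mol = 4.27 mol; the difference is limited to 1 decimal place (2 s.f.).
Carrying full precision, 4.27 ÷ 6.81 = 0.627019089574… mol; 6.81 has 3 s.f., so the result keeps min(2, 3) = 2 s.f.
Rounded to 2 significant figures: 0.63 mol.

0.63 mol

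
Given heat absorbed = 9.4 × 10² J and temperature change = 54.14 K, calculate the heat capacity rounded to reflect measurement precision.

heat capacity = 9.4 × 10² J ÷ 54.14 K = 17.3623937939… J/K.
9.4 × 10² has 2 significant figures; 54.14 has 4.
Division/multiplication keeps the fewest: 2 significant figures.
Rounded: 17 J/K.

17 J/K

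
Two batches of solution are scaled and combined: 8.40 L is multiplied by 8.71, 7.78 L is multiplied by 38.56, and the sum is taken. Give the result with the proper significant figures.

8.40 × 8.71 = 73.164 → 73.2 L (3 s.f., last digit at the 10^-1 place).
7.78 × 38.56 = 299.9968 → 300. L (3 s.f., last digit at the 10^0 place).
Sum: 373.1608 L; keep the coarser place, 10^0.
Result: 373 L.

373 L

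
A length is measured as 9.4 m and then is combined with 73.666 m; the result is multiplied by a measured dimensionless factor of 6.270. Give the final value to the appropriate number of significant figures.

9.4 m + 73.666 m = 83.066 m; the sum is limited to 1 decimal place (3 s.f.).
Carrying full precision, 83.066 × 6.270 = 520.82382 m; 6.270 has 4 s.f., so the result keeps min(3, 4) = 3 s.f.
Rounded to 3 significant figures: 5.21 × 10² m.

5.21 × 10² m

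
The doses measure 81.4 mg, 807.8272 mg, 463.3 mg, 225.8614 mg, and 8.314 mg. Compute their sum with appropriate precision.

81.4 mg + 807.8272 mg + 463.3 mg + 225.8614 mg + 8.314 mg = 1586.7026 mg.
Addition/subtraction keeps the fewest decimal places: 81.4 → 1 decimal place, 807.8272 → 4 decimal places, 463.3 → 1 decimal place, 225.8614 → 4 decimal places, 8.314 → 3 decimal places; limit is 1.
Rounded to 1 decimal place: 1586.7 mg.

1586.7 mg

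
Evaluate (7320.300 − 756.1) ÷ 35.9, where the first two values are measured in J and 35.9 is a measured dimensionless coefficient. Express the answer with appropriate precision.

7320.300 J − 756.1 J = 6564.200 J; the difference is limited to 1 decimal place (5 s.f.).
Carrying full precision, 6564.200 ÷ 35.9 = 182.846796657… J; 35.9 has 3 s.f., so the result keeps min(5, 3) = 3 s.f.
Rounded to 3 significant figures: 183 J.

183 J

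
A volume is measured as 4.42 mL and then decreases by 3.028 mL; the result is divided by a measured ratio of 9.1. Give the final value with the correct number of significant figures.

4.42 mL − 3.028 mL = 1.392 mL; the difference is limited to 2 decimal places (3 s.f.).
Carrying full precision, 1.392 ÷ 9.1 = 0.152967032967… mL; 9.1 has 2 s.f., so the result keeps min(3, 2) = 2 s.f.
Rounded to 2 significant figures: 0.15 mL.

0.15 mL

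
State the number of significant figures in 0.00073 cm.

2

0.00073: leading zeros are not significant.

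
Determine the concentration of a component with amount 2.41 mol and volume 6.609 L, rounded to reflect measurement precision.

0.365 mol/L

concentration = 2.41 mol ÷ 6.609 L = 0.364654259343… mol/L.
2.41 has 3 significant figures; 6.609 has 4.
Division/multiplication keeps the fewest: 3 significant figures.
Rounded: 0.365 mol/L.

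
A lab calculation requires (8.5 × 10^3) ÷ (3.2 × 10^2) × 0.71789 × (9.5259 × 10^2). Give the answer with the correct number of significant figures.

1.8 × 10^4

(8.5 × 10^3) ÷ (3.2 × 10^2) × 0.71789 × (9.5259 × 10^2) = 18164.8940573…
Multiplication/division keeps the fewest significant figures: 8.5 × 10^3 → 2 s.f., 3.2 × 10^2 → 2 s.f., 0.71789 → 5 s.f., 9.5259 × 10^2 → 5 s.f.; limit is 2.
Rounded to 2 significant figures: 1.8 × 10^4.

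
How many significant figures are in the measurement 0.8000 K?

0.8000: leading zeros are not significant; trailing zeros after a decimal point are significant.

4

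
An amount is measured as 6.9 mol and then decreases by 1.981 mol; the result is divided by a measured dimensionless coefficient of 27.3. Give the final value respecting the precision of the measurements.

0.18 mol

6.9 mol − 1.981 mol = 4.919 mol; the difference is limited to 1 decimal place (2 s.f.).
Carrying full precision, 4.919 ÷ 27.3 = 0.180183150183… mol; 27.3 has 3 s.f., so the result keeps min(2, 3) = 2 s.f.
Rounded to 2 significant figures: 0.18 mol.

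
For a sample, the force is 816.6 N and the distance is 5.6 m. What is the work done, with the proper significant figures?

work done = 816.6 N × 5.6 m = 4572.96 J.
816.6 has 4 significant figures; 5.6 has 2.
Division/multiplication keeps the fewest: 2 significant figures.
Rounded: 4.6 × 10³ J.

4.6 × 10³ J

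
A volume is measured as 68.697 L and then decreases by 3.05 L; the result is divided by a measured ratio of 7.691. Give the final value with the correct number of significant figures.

8.536 L

68.697 L − 3.05 L = 65.647 L; the difference is limited to 2 decimal places (4 s.f.).
Carrying full precision, 65.647 ÷ 7.691 = 8.53556104538… L; 7.691 has 4 s.f., so the result keeps min(4, 4) = 4 s.f.
Rounded to 4 significant figures: 8.536 L.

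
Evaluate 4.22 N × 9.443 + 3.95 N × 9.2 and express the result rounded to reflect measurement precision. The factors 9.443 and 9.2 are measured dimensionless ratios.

4.22 × 9.443 = 39.84946 → 39.8 N (3 s.f., last digit at the 10^-1 place).
3.95 × 9.2 = 36.34 → 36 N (2 s.f., last digit at the 10^0 place).
Sum: 76.18946 N; keep the coarser place, 10^0.
Result: 76 N.

76 N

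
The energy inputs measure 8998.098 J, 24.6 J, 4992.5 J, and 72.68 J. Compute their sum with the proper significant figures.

8998.098 J + 24.6 J + 4992.5 J + 72.68 J = 14087.878 J.
Addition/subtraction keeps the fewest decimal places: 8998.098 → 3 decimal places, 24.6 → 1 decimal place, 4992.5 → 1 decimal place, 72.68 → 2 decimal places; limit is 1.
Rounded to 1 decimal place: 1.40879 × 10⁴ J.

1.40879 × 10⁴ J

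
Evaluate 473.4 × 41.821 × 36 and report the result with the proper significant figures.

7.1 × 10^5

473.4 × 41.821 × 36 = 712730.2104
Multiplication/division keeps the fewest significant figures: 473.4 → 4 s.f., 41.821 → 5 s.f., 36 → 2 s.f.; limit is 2.
Rounded to 2 significant figures: 7.1 × 10^5.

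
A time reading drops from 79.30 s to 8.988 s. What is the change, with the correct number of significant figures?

70.31 s

79.30 s − 8.988 s = 70.312 s.
Addition/subtraction keeps the fewest decimal places: 79.30 → 2 decimal places, 8.988 → 3 decimal places; limit is 2.
Rounded to 2 decimal places: 70.31 s.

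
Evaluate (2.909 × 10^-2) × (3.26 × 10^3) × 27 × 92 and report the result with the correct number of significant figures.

2.4 × 10^5

(2.909 × 10^-2) × (3.26 × 10^3) × 27 × 92 = 235566.1656
Multiplication/division keeps the fewest significant figures: 2.909 × 10^-2 → 4 s.f., 3.26 × 10^3 → 3 s.f., 27 → 2 s.f., 92 → 2 s.f.; limit is 2.
Rounded to 2 significant figures: 2.4 × 10^5.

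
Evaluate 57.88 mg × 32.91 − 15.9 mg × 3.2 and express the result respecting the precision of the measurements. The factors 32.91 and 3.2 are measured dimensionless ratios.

57.88 × 32.91 = 1904.8308 → 1.905 × 10³ mg (4 s.f., last digit at the 10^0 place).
15.9 × 3.2 = 50.88 → 51 mg (2 s.f., last digit at the 10^0 place).
Difference: 1853.9508 mg; keep the coarser place, 10^0.
Result: 1854 mg.

1854 mg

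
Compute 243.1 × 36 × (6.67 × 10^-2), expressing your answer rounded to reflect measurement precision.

5.8 × 10^2

243.1 × 36 × (6.67 × 10^-2) = 583.73172
Multiplication/division keeps the fewest significant figures: 243.1 → 4 s.f., 36 → 2 s.f., 6.67 × 10^-2 → 3 s.f.; limit is 2.
Rounded to 2 significant figures: 5.8 × 10^2.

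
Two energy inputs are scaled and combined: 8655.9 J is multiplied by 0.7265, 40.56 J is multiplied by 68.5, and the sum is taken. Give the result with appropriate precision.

9.07 × 10^3 J

8655.9 × 0.7265 = 6288.51135 → 6289 J (4 s.f., last digit at the 10^0 place).
40.56 × 68.5 = 2778.36 → 2.78 × 10^3 J (3 s.f., last digit at the 10^1 place).
Sum: 9066.87135 J; keep the coarser place, 10^1.
Result: 9.07 × 10^3 J.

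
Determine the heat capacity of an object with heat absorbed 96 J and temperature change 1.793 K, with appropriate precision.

heat capacity = 96 J ÷ 1.793 K = 53.5415504741… J/K.
96 has 2 significant figures; 1.793 has 4.
Division/multiplication keeps the fewest: 2 significant figures.
Rounded: 54 J/K.

54 J/K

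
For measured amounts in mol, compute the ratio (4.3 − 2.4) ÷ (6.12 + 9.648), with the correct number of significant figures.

0.12

4.3 − 2.4 = 1.9, limited to 1 d.p. → 2 s.f.; 6.12 + 9.648 = 15.768, limited to 2 d.p. → 4 s.f.
Carrying full precision, 1.9 ÷ 15.768 = 0.120497209538…; keep min(2, 4) = 2 s.f.
Rounded to 2 significant figures: 0.12.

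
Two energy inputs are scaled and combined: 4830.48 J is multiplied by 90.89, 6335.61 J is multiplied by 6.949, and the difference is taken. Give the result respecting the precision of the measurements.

4830.48 × 90.89 = 439042.3272 → 4.390 × 10^5 J (4 s.f., last digit at the 10^2 place).
6335.61 × 6.949 = 44026.15389 → 4.403 × 10^4 J (4 s.f., last digit at the 10^1 place).
Difference: 395016.17331 J; keep the coarser place, 10^2.
Result: 3.950 × 10^5 J.

3.950 × 10^5 J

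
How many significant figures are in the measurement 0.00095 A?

0.00095: leading zeros are not significant.

2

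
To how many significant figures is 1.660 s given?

4

1.660: trailing zeros after a decimal point are significant.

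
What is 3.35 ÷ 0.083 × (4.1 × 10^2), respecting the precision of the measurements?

3.35 ÷ 0.083 × (4.1 × 10^2) = 16548.1927711…
Multiplication/division keeps the fewest significant figures: 3.35 → 3 s.f., 0.083 → 2 s.f., 4.1 × 10^2 → 2 s.f.; limit is 2.
Rounded to 2 significant figures: 1.7 × 10^4.

1.7 × 10^4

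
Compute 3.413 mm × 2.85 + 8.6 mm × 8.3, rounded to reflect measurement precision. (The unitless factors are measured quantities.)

81 mm

3.413 × 2.85 = 9.72705 → 9.73 mm (3 s.f., last digit at the 10^-2 place).
8.6 × 8.3 = 71.38 → 71 mm (2 s.f., last digit at the 10^0 place).
Sum: 81.10705 mm; keep the coarser place, 10^0.
Result: 81 mm.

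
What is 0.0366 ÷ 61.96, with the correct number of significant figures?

0.0366 ÷ 61.96 = 0.000590703679793…
Multiplication/division keeps the fewest significant figures: 0.0366 → 3 s.f., 61.96 → 4 s.f.; limit is 3.
Rounded to 3 significant figures: 5.91 × 10^-4.

5.91 × 10^-4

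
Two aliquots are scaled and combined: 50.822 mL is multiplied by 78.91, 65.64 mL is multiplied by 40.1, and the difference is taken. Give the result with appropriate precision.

50.822 × 78.91 = 4010.36402 → 4.010 × 10³ mL (4 s.f., last digit at the 10^0 place).
65.64 × 40.1 = 2632.164 → 2.63 × 10³ mL (3 s.f., last digit at the 10^1 place).
Difference: 1378.20002 mL; keep the coarser place, 10^1.
Result: 1.38 × 10³ mL.

1.38 × 10³ mL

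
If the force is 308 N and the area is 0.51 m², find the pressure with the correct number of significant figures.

6.0 × 10^2 Pa

pressure = 308 N ÷ 0.51 m² = 603.921568627… Pa.
308 has 3 significant figures; 0.51 has 2.
Division/multiplication keeps the fewest: 2 significant figures.
Rounded: 6.0 × 10^2 Pa.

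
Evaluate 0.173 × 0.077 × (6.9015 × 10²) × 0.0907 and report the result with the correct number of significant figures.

0.83

0.173 × 0.077 × (6.9015 × 10²) × 0.0907 = 0.833849375205
Multiplication/division keeps the fewest significant figures: 0.173 → 3 s.f., 0.077 → 2 s.f., 6.9015 × 10² → 5 s.f., 0.0907 → 3 s.f.; limit is 2.
Rounded to 2 significant figures: 0.83.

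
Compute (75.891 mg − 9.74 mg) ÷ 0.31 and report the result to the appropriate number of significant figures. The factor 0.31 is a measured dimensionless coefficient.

75.891 mg − 9.74 mg = 66.151 mg; the difference is limited to 2 decimal places (4 s.f.).
Carrying full precision, 66.151 ÷ 0.31 = 213.390322581… mg; 0.31 has 2 s.f., so the result keeps min(4, 2) = 2 s.f.
Rounded to 2 significant figures: 2.1 × 10^2 mg.

2.1 × 10^2 mg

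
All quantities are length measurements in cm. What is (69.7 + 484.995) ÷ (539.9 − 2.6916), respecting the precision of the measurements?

1.033

69.7 + 484.995 = 554.695, limited to 1 d.p. → 4 s.f.; 539.9 − 2.6916 = 537.2084, limited to 1 d.p. → 4 s.f.
Carrying full precision, 554.695 ÷ 537.2084 = 1.03255086853…; keep min(4, 4) = 4 s.f.
Rounded to 4 significant figures: 1.033.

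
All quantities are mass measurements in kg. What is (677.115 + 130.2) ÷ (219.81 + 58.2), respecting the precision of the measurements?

2.904

677.115 + 130.2 = 807.315, limited to 1 d.p. → 4 s.f.; 219.81 + 58.2 = 278.01, limited to 1 d.p. → 4 s.f.
Carrying full precision, 807.315 ÷ 278.01 = 2.9039063343…; keep min(4, 4) = 4 s.f.
Rounded to 4 significant figures: 2.904.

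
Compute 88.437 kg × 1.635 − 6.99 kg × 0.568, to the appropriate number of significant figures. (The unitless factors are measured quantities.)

140.6 kg

88.437 × 1.635 = 144.594495 → 1.446 × 10^2 kg (4 s.f., last digit at the 10^-1 place).
6.99 × 0.568 = 3.97032 → 3.97 kg (3 s.f., last digit at the 10^-2 place).
Difference: 140.624175 kg; keep the coarser place, 10^-1.
Result: 140.6 kg.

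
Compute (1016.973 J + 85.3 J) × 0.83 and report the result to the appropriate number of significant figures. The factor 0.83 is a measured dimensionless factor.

9.1 × 10^2 J

1016.973 J + 85.3 J = 1102.273 J; the sum is limited to 1 decimal place (5 s.f.).
Carrying full precision, 1102.273 × 0.83 = 914.88659 J; 0.83 has 2 s.f., so the result keeps min(5, 2) = 2 s.f.
Rounded to 2 significant figures: 9.1 × 10^2 J.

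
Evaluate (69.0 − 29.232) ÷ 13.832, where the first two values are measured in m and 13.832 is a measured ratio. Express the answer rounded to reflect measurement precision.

69.0 m − 29.232 m = 39.768 m; the difference is limited to 1 decimal place (3 s.f.).
Carrying full precision, 39.768 ÷ 13.832 = 2.87507229612… m; 13.832 has 5 s.f., so the result keeps min(3, 5) = 3 s.f.
Rounded to 3 significant figures: 2.88 m.

2.88 m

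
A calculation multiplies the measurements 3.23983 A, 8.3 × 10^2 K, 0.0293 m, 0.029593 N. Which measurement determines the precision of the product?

3.23983 A → 6 s.f.; 8.3 × 10^2 K → 2 s.f.; 0.0293 m → 3 s.f.; 0.029593 N → 5 s.f.
The fewest is 2 significant figures, from 8.3 × 10^2 K.

8.3 × 10^2 K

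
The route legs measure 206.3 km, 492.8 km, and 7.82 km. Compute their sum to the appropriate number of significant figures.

206.3 km + 492.8 km + 7.82 km = 706.92 km.
Addition/subtraction keeps the fewest decimal places: 206.3 → 1 decimal place, 492.8 → 1 decimal place, 7.82 → 2 decimal places; limit is 1.
Rounded to 1 decimal place: 706.9 km.

706.9 km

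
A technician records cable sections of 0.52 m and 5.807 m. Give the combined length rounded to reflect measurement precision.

6.33 m

0.52 m + 5.807 m = 6.327 m.
Addition/subtraction keeps the fewest decimal places: 0.52 → 2 decimal places, 5.807 → 3 decimal places; limit is 2.
Rounded to 2 decimal places: 6.33 m.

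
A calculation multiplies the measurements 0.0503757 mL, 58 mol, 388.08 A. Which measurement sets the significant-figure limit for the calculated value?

0.0503757 mL → 6 s.f.; 58 mol → 2 s.f.; 388.08 A → 5 s.f.
The fewest is 2 significant figures, from 58 mol.

58 mol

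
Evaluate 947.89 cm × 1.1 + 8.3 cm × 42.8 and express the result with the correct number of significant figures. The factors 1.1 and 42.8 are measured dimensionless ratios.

947.89 × 1.1 = 1042.679 → 1.0 × 10³ cm (2 s.f., last digit at the 10^2 place).
8.3 × 42.8 = 355.24 → 3.6 × 10² cm (2 s.f., last digit at the 10^1 place).
Sum: 1397.919 cm; keep the coarser place, 10^2.
Result: 1.4 × 10³ cm.

1.4 × 10³ cm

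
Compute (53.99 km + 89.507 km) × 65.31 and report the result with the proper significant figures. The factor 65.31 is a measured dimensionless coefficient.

53.99 km + 89.507 km = 143.497 km; the sum is limited to 2 decimal places (5 s.f.).
Carrying full precision, 143.497 × 65.31 = 9371.78907 km; 65.31 has 4 s.f., so the result keeps min(5, 4) = 4 s.f.
Rounded to 4 significant figures: 9.372 × 10^3 km.

9.372 × 10^3 km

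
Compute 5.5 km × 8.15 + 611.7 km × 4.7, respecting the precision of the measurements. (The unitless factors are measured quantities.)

2.9 × 10³ km

5.5 × 8.15 = 44.825 → 45 km (2 s.f., last digit at the 10^0 place).
611.7 × 4.7 = 2874.99 → 2.9 × 10³ km (2 s.f., last digit at the 10^2 place).
Sum: 2919.815 km; keep the coarser place, 10^2.
Result: 2.9 × 10³ km.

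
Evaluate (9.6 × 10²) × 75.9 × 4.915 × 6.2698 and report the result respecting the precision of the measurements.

(9.6 × 10²) × 75.9 × 4.915 × 6.2698 = 2245381.90589…
Multiplication/division keeps the fewest significant figures: 9.6 × 10² → 2 s.f., 75.9 → 3 s.f., 4.915 → 4 s.f., 6.2698 → 5 s.f.; limit is 2.
Rounded to 2 significant figures: 2.2 × 10⁶.

2.2 × 10⁶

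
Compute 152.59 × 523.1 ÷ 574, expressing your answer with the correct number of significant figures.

152.59 × 523.1 ÷ 574 = 139.05893554…
Multiplication/division keeps the fewest significant figures: 152.59 → 5 s.f., 523.1 → 4 s.f., 574 → 3 s.f.; limit is 3.
Rounded to 3 significant figures: 139.

139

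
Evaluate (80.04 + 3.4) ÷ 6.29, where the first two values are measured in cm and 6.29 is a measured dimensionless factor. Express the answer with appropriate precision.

13.3 cm

80.04 cm + 3.4 cm = 83.44 cm; the sum is limited to 1 decimal place (3 s.f.).
Carrying full precision, 83.44 ÷ 6.29 = 13.2655007949… cm; 6.29 has 3 s.f., so the result keeps min(3, 3) = 3 s.f.
Rounded to 3 significant figures: 13.3 cm.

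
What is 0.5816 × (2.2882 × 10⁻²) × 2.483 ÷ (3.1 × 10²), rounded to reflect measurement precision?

0.5816 × (2.2882 × 10⁻²) × 2.483 ÷ (3.1 × 10²) = 0.000106594158354…
Multiplication/division keeps the fewest significant figures: 0.5816 → 4 s.f., 2.2882 × 10⁻² → 5 s.f., 2.483 → 4 s.f., 3.1 × 10² → 2 s.f.; limit is 2.
Rounded to 2 significant figures: 1.1 × 10⁻⁴.

1.1 × 10⁻⁴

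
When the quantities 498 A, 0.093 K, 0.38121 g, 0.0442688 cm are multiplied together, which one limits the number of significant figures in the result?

498 A → 3 s.f.; 0.093 K → 2 s.f.; 0.38121 g → 5 s.f.; 0.0442688 cm → 6 s.f.
The fewest is 2 significant figures, from 0.093 K.

0.093 K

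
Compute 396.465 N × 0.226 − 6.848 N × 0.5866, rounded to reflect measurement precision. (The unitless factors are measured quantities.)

396.465 × 0.226 = 89.60109 → 89.6 N (3 s.f., last digit at the 10^-1 place).
6.848 × 0.5866 = 4.0170368 → 4.017 N (4 s.f., last digit at the 10^-3 place).
Difference: 85.5840532 N; keep the coarser place, 10^-1.
Result: 85.6 N.

85.6 N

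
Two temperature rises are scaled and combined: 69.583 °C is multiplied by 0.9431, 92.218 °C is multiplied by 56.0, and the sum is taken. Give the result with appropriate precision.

69.583 × 0.9431 = 65.6237273 → 65.62 °C (4 s.f., last digit at the 10^-2 place).
92.218 × 56.0 = 5164.208 → 5.16 × 10^3 °C (3 s.f., last digit at the 10^1 place).
Sum: 5229.8317273 °C; keep the coarser place, 10^1.
Result: 5.23 × 10^3 °C.

5.23 × 10^3 °C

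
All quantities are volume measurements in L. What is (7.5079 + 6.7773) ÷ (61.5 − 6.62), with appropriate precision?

0.260

7.5079 + 6.7773 = 14.2852, limited to 4 d.p. → 6 s.f.; 61.5 − 6.62 = 54.88, limited to 1 d.p. → 3 s.f.
Carrying full precision, 14.2852 ÷ 54.88 = 0.260298833819…; keep min(6, 3) = 3 s.f.
Rounded to 3 significant figures: 0.260.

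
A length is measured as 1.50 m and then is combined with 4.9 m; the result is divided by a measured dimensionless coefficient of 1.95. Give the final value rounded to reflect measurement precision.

3.3 m

1.50 m + 4.9 m = 6.40 m; the sum is limited to 1 decimal place (2 s.f.).
Carrying full precision, 6.40 ÷ 1.95 = 3.28205128205… m; 1.95 has 3 s.f., so the result keeps min(2, 3) = 2 s.f.
Rounded to 2 significant figures: 3.3 m.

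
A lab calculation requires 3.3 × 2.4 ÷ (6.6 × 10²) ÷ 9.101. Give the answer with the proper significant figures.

0.0013

3.3 × 2.4 ÷ (6.6 × 10²) ÷ 9.101 = 0.00131853642457…
Multiplication/division keeps the fewest significant figures: 3.3 → 2 s.f., 2.4 → 2 s.f., 6.6 × 10² → 2 s.f., 9.101 → 4 s.f.; limit is 2.
Rounded to 2 significant figures: 0.0013.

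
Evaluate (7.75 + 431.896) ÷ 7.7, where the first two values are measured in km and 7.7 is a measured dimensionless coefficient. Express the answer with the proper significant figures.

57 km

7.75 km + 431.896 km = 439.646 km; the sum is limited to 2 decimal places (5 s.f.).
Carrying full precision, 439.646 ÷ 7.7 = 57.0968831169… km; 7.7 has 2 s.f., so the result keeps min(5, 2) = 2 s.f.
Rounded to 2 significant figures: 57 km.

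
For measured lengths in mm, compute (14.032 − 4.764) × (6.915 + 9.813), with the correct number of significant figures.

155.0 mm²

14.032 − 4.764 = 9.268, limited to 3 d.p. → 4 s.f.; 6.915 + 9.813 = 16.728, limited to 3 d.p. → 5 s.f.
Carrying full precision, 9.268 × 16.728 = 155.035104; keep min(4, 5) = 4 s.f.
Rounded to 4 significant figures: 155.0 mm².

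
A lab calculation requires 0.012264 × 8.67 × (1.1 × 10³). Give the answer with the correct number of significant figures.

1.2 × 10²

0.012264 × 8.67 × (1.1 × 10³) = 116.961768
Multiplication/division keeps the fewest significant figures: 0.012264 → 5 s.f., 8.67 → 3 s.f., 1.1 × 10³ → 2 s.f.; limit is 2.
Rounded to 2 significant figures: 1.2 × 10².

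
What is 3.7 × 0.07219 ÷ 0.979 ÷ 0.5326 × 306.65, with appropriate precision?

1.6 × 10^2

3.7 × 0.07219 ÷ 0.979 ÷ 0.5326 × 306.65 = 157.086144655…
Multiplication/division keeps the fewest significant figures: 3.7 → 2 s.f., 0.07219 → 4 s.f., 0.979 → 3 s.f., 0.5326 → 4 s.f., 306.65 → 5 s.f.; limit is 2.
Rounded to 2 significant figures: 1.6 × 10^2.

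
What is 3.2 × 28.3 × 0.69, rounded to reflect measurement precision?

3.2 × 28.3 × 0.69 = 62.4864
Multiplication/division keeps the fewest significant figures: 3.2 → 2 s.f., 28.3 → 3 s.f., 0.69 → 2 s.f.; limit is 2.
Rounded to 2 significant figures: 62.

62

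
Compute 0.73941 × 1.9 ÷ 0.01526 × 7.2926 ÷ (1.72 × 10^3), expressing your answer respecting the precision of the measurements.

0.73941 × 1.9 ÷ 0.01526 × 7.2926 ÷ (1.72 × 10^3) = 0.390335753734…
Multiplication/division keeps the fewest significant figures: 0.73941 → 5 s.f., 1.9 → 2 s.f., 0.01526 → 4 s.f., 7.2926 → 5 s.f., 1.72 × 10^3 → 3 s.f.; limit is 2.
Rounded to 2 significant figures: 0.39.

0.39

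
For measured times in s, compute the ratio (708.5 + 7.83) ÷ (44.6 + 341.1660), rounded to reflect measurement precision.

708.5 + 7.83 = 716.33, limited to 1 d.p. → 4 s.f.; 44.6 + 341.1660 = 385.7660, limited to 1 d.p. → 4 s.f.
Carrying full precision, 716.33 ÷ 385.7660 = 1.85690288932…; keep min(4, 4) = 4 s.f.
Rounded to 4 significant figures: 1.857.

1.857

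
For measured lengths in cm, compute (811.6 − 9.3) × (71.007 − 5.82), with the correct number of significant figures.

5.230 × 10^4 cm²

811.6 − 9.3 = 802.3, limited to 1 d.p. → 4 s.f.; 71.007 − 5.82 = 65.187, limited to 2 d.p. → 4 s.f.
Carrying full precision, 802.3 × 65.187 = 52299.5301; keep min(4, 4) = 4 s.f.
Rounded to 4 significant figures: 5.230 × 10^4 cm².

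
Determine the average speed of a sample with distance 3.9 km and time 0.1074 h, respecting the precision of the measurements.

average speed = 3.9 km ÷ 0.1074 h = 36.312849162… km/h.
3.9 has 2 significant figures; 0.1074 has 4.
Division/multiplication keeps the fewest: 2 significant figures.
Rounded: 36 km/h.

36 km/h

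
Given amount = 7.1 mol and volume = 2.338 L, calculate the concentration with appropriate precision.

concentration = 7.1 mol ÷ 2.338 L = 3.03678357571… mol/L.
7.1 has 2 significant figures; 2.338 has 4.
Division/multiplication keeps the fewest: 2 significant figures.
Rounded: 3.0 mol/L.

3.0 mol/L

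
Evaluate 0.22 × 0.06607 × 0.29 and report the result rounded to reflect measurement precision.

4.2 × 10⁻³

0.22 × 0.06607 × 0.29 = 0.004215266
Multiplication/division keeps the fewest significant figures: 0.22 → 2 s.f., 0.06607 → 4 s.f., 0.29 → 2 s.f.; limit is 2.
Rounded to 2 significant figures: 4.2 × 10⁻³.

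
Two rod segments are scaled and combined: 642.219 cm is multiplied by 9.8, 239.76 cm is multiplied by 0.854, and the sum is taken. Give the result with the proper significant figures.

642.219 × 9.8 = 6293.7462 → 6.3 × 10³ cm (2 s.f., last digit at the 10^2 place).
239.76 × 0.854 = 204.75504 → 205 cm (3 s.f., last digit at the 10^0 place).
Sum: 6498.50124 cm; keep the coarser place, 10^2.
Result: 6.5 × 10³ cm.

6.5 × 10³ cm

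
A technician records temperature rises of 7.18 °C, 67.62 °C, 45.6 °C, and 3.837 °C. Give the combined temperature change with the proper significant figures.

7.18 °C + 67.62 °C + 45.6 °C + 3.837 °C = 124.237 °C.
Addition/subtraction keeps the fewest decimal places: 7.18 → 2 decimal places, 67.62 → 2 decimal places, 45.6 → 1 decimal place, 3.837 → 3 decimal places; limit is 1.
Rounded to 1 decimal place: 124.2 °C.

124.2 °C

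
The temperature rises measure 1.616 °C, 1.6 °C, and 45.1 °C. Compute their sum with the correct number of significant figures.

48.3 °C

1.616 °C + 1.6 °C + 45.1 °C = 48.316 °C.
Addition/subtraction keeps the fewest decimal places: 1.616 → 3 decimal places, 1.6 → 1 decimal place, 45.1 → 1 decimal place; limit is 1.
Rounded to 1 decimal place: 48.3 °C.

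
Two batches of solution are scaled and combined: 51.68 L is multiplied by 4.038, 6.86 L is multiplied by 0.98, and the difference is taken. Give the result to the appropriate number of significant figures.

51.68 × 4.038 = 208.68384 → 208.7 L (4 s.f., last digit at the 10^-1 place).
6.86 × 0.98 = 6.7228 → 6.7 L (2 s.f., last digit at the 10^-1 place).
Difference: 201.96104 L; keep the coarser place, 10^-1.
Result: 202.0 L.

202.0 L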